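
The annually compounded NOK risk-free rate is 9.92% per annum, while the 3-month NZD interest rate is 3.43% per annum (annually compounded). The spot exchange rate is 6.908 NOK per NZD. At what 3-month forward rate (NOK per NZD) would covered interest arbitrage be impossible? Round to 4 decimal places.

7.0139

T = 3/12 years.
NOK growth factor: (1 + 0.0992)^(3/12) = 1.0239274.
NZD accumulates by (1 + 0.0343)^(3/12) = 1.0084669.
So F = 6.908 × 1.0239274 / 1.0084669 = 7.013904 (NOK/NZD).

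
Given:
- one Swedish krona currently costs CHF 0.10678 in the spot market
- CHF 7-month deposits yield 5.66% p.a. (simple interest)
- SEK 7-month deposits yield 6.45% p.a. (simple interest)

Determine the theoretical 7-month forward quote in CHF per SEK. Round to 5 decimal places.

0.10631

T = 7/12 years.
CHF accumulates by 1 + 0.0566×7/12 = 1.0330167.
SEK growth factor: 1 + 0.0645×7/12 = 1.037625.
So F = 0.10678 × 1.0330167 / 1.037625 = 0.1063058 (CHF/SEK).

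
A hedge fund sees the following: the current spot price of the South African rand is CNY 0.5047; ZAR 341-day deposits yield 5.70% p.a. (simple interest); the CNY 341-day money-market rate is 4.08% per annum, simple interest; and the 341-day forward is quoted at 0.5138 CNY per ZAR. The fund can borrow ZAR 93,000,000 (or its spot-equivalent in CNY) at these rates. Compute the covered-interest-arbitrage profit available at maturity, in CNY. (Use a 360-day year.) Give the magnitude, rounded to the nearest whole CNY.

T = 341/360 years.
Keep in ZAR, deliver into the forward: 93,000,000·1.0539916667·0.5138 = CNY 50,363,305.41.
Swap to CNY now, deposit: 93,000,000·0.5047·1.0386466667 = CNY 48,751,062.46.
The quoted forward overvalues ZAR, so borrow CNY, buy ZAR at spot, deposit the ZAR at 5.70%, and sell the proceeds forward at 0.5138.
Arbitrage profit = |50,363,305.41 − 48,751,062.46| = CNY 1,612,243.

CNY 1,612,243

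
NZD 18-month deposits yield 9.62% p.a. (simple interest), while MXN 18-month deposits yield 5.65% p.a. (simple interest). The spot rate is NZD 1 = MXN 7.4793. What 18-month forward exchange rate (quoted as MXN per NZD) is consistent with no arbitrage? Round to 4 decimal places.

T = 18/12 years.
Growth of 1 MXN over T: 1 + 0.0565×18/12 = 1.084750.
NZD growth factor: 1 + 0.0962×18/12 = 1.144300.
CIP: F = S · (grow MXN)/(grow NZD) = 7.4793 × 1.084750/1.144300 = 7.090073 MXN per NZD.

7.0901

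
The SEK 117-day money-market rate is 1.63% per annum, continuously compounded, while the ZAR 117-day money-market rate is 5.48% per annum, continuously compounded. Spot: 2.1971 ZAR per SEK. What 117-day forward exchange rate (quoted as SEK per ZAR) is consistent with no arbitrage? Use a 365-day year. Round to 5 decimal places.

T = 117/365 years.
ZAR accumulates by e^(0.0548×117/365) = 1.0177212.
Growth of 1 SEK over T: e^(0.0163×117/365) = 1.0052386.
CIP: F = S · (grow ZAR)/(grow SEK) = 2.1971 × 1.0177212/1.0052386 = 2.224383 ZAR per SEK.
Invert for SEK per ZAR: 1 / 2.224383 = 0.44956.

0.44956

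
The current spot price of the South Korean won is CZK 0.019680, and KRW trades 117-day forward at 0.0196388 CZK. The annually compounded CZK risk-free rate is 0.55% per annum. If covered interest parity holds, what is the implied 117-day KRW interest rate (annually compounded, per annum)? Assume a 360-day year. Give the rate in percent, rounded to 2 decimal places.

T = 117/360 years.
F/S = 0.0196388/0.01968 = 0.9979065 = (growth of CZK) / (growth of KRW).
CZK growth factor: (1 + 0.0055)^(117/360) = 1.0017842.
Hence g_KRW = 1.0038858.
r = 1.0038858^(360/117) − 1 = 0.012005 → 1.20%.

1.20%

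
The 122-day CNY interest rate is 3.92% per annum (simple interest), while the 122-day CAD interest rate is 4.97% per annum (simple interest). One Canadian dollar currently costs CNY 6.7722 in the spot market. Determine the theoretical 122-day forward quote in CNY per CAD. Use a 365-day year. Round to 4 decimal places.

6.7488

T = 122/365 years.
Growth of 1 CNY over T: 1 + 0.0392×122/365 = 1.0131025.
Growth of 1 CAD over T: 1 + 0.0497×122/365 = 1.0166121.
So F = 6.7722 × 1.0131025 / 1.0166121 = 6.748821 (CNY/CAD).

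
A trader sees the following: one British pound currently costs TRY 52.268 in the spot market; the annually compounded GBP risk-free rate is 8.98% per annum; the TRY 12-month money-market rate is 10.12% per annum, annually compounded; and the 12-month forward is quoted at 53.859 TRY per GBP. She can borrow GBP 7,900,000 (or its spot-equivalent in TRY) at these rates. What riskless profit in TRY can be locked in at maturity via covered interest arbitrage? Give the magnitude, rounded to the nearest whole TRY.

TRY 8,990,331

T = 1 year.
Route A — deposit GBP, sell forward: 7,900,000 × 1.089800 × 53.859 = TRY 463,694,751.78.
Route B — convert at spot, deposit TRY: 7,900,000 × 52.268 × 1.101200 = TRY 454,704,420.64.
The quoted forward overvalues GBP, so borrow TRY, buy GBP at spot, deposit the GBP at 8.98%, and sell the proceeds forward at 53.859.
The gap between the two covered legs is TRY 8,990,331.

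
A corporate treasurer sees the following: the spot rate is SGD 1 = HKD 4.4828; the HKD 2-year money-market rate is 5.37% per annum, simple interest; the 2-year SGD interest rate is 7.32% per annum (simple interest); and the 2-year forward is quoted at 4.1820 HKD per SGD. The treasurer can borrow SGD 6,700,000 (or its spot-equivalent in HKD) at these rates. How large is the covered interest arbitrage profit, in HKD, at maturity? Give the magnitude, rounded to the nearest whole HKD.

T = 2 years.
Route A — deposit SGD, sell forward: 6,700,000 × 1.146400 × 4.1820 = HKD 32,121,440.16.
Route B — convert at spot, deposit HKD: 6,700,000 × 4.4828 × 1.107400 = HKD 33,260,493.22.
The quoted forward undervalues SGD, so borrow SGD, convert to HKD at spot, deposit the HKD at 5.37%, and buy SGD forward at 4.1820 to cover the loan.
Arbitrage profit = |32,121,440.16 − 33,260,493.22| = HKD 1,139,053.

HKD 1,139,053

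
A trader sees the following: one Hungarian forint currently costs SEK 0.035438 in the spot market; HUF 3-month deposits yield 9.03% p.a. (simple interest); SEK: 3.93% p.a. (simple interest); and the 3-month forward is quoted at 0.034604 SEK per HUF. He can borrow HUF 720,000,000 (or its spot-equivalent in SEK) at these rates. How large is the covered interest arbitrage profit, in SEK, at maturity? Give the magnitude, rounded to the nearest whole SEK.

T = 3/12 years.
Route A — deposit HUF, sell forward: 720,000,000 × 1.022575 × 0.034604 = SEK 25,477,333.42.
Route B — convert at spot, deposit SEK: 720,000,000 × 0.035438 × 1.009825 = SEK 25,766,048.41.
The quoted forward undervalues HUF, so borrow HUF, convert to SEK at spot, deposit the SEK at 3.93%, and buy HUF forward at 0.034604 to cover the loan.
Profit = 25,766,048.41 − 25,477,333.42 = SEK 288,715.

SEK 288,715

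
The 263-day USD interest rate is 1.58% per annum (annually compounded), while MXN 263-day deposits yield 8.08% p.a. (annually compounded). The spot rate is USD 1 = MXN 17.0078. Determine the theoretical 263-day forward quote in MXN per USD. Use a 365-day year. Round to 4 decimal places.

T = 263/365 years.
MXN accumulates by (1 + 0.0808)^(263/365) = 1.05758463.
Growth of 1 USD over T: (1 + 0.0158)^(263/365) = 1.01135969.
Forward (MXN per USD) = 17.0078 × 1.05758463 / 1.01135969 = 17.785154.

17.7852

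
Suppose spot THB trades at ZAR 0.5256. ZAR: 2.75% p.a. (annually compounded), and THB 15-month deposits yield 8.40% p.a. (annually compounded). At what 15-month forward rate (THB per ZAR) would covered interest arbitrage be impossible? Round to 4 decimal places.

T = 15/12 years.
Growth of 1 ZAR over T: (1 + 0.0275)^(15/12) = 1.0344924.
THB accumulates by (1 + 0.0840)^(15/12) = 1.1060802.
Forward (ZAR per THB) = 0.5256 × 1.0344924 / 1.1060802 = 0.4915821.
Quoted the other way: 1/0.4915821 = 2.0342 THB per ZAR.

2.0342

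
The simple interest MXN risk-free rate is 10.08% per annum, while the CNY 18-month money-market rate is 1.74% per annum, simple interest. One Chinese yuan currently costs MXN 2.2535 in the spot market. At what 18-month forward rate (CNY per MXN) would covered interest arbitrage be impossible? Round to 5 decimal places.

T = 18/12 years.
MXN growth factor: 1 + 0.1008×18/12 = 1.151200.
CNY growth factor: 1 + 0.0174×18/12 = 1.026100.
So F = 2.2535 × 1.151200 / 1.026100 = 2.528242 (MXN/CNY).
Invert for CNY per MXN: 1 / 2.528242 = 0.39553.

0.39553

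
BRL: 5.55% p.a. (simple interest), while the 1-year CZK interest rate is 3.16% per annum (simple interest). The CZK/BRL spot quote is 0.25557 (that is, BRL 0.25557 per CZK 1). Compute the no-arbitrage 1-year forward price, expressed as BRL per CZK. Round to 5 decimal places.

T = 1 year.
BRL accumulates by 1 + 0.0555×1 = 1.055500.
CZK accumulates by 1 + 0.0316×1 = 1.031600.
Forward (BRL per CZK) = 0.25557 × 1.055500 / 1.031600 = 0.2614910.

0.26149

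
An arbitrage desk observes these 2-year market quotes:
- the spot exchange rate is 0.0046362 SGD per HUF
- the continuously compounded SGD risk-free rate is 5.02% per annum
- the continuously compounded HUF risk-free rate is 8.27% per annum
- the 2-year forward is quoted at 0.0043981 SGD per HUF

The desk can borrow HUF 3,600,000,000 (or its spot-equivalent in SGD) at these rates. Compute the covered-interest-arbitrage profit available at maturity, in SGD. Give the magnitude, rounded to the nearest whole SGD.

T = 2 years.
Keep in HUF, deliver into the forward: 3,600,000,000·1.1798649703·0.0043981 = SGD 18,680,990.85.
Swap to SGD now, deposit: 3,600,000,000·0.0046362·1.1056130749 = SGD 18,453,036.02.
The quoted forward overvalues HUF, so borrow SGD, buy HUF at spot, deposit the HUF at 8.27%, and sell the proceeds forward at 0.0043981.
The gap between the two covered legs is SGD 227,955.

SGD 227,955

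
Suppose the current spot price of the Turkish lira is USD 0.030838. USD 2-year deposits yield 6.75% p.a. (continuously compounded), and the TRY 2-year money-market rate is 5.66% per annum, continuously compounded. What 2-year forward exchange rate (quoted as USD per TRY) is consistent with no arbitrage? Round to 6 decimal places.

T = 2 years.
Growth of 1 USD over T: e^(0.0675×2) = 1.1445368.
TRY growth factor: e^(0.0566×2) = 1.1198559.
CIP: F = S · (grow USD)/(grow TRY) = 0.030838 × 1.1445368/1.1198559 = 0.03151765 USD per TRY.

0.031518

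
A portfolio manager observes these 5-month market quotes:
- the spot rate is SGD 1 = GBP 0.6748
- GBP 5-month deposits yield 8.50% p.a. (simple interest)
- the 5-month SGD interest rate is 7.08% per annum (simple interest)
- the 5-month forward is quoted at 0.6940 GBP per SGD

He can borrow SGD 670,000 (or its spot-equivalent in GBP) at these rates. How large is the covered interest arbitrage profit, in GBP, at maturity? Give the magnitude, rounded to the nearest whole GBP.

GBP 10,568

T = 5/12 years.
Keep in SGD, deliver into the forward: 670,000·1.029500·0.6940 = GBP 478,696.91.
Swap to GBP now, deposit: 670,000·0.6748·1.03541667 = GBP 468,128.44.
The quoted forward overvalues SGD, so borrow GBP, buy SGD at spot, deposit the SGD at 7.08%, and sell the proceeds forward at 0.6940.
Profit = 478,696.91 − 468,128.44 = GBP 10,568.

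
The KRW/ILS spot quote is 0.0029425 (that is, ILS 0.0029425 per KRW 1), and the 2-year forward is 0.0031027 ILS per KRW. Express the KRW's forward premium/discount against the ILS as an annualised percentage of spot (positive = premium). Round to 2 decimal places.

T = 2 years.
Period premium: (0.0031027 − 0.0029425)/0.0029425 = 0.0544435.
Annualise by dividing by T: 0.0544435 / 2 = 0.027222 → 2.72%.

+2.72%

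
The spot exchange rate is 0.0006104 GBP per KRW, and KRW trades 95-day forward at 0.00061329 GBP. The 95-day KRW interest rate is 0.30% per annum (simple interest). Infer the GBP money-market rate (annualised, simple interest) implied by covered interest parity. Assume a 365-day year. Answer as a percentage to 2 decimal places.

2.12%

T = 95/365 years.
CIP gives F = S · g_GBP/g_KRW, so g_GBP/g_KRW = 0.00061329/0.0006104 = 1.0047346.
KRW growth factor: 1 + 0.0030×95/365 = 1.0007808.
Hence g_GBP = 1.0055191.
r = (1.0055191 − 1)/(95/365) = 0.021205 → 2.12%.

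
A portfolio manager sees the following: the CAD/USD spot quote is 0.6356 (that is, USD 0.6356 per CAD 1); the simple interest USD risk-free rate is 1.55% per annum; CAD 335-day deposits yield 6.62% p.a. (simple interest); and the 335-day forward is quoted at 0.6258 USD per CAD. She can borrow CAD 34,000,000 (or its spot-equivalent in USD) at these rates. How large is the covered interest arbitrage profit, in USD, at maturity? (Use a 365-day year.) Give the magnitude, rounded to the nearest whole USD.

USD 652,149

T = 335/365 years.
Route A — deposit CAD, sell forward: 34,000,000 × 1.0607589041 × 0.6258 = USD 22,569,979.35.
Route B — convert at spot, deposit USD: 34,000,000 × 0.6356 × 1.0142260274 = USD 21,917,830.14.
The quoted forward overvalues CAD, so borrow USD, buy CAD at spot, deposit the CAD at 6.62%, and sell the proceeds forward at 0.6258.
Profit = 22,569,979.35 − 21,917,830.14 = USD 652,149.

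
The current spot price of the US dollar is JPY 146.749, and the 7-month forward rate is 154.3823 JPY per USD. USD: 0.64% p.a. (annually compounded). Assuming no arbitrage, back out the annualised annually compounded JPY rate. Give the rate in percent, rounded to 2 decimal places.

T = 7/12 years.
By CIP, F/S equals the JPY-to-USD growth ratio: 154.3823/146.749 = 1.0520160.
The USD side grows by (1 + 0.0064)^(7/12) = 1.0037284.
Hence g_JPY = 1.0559383.
Annualise: 1.0559383^(12/7) − 1 = 0.097800 = 9.78%.

9.78%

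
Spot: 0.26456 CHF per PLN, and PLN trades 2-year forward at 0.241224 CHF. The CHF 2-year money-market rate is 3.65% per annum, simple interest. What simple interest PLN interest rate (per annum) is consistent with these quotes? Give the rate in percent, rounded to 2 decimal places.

8.84%

T = 2 years.
F/S = 0.241224/0.26456 = 0.9117932 = (growth of CHF) / (growth of PLN).
CHF growth factor: 1 + 0.0365×2 = 1.073000.
So the PLN growth factor = 1.1768019.
(1.1768019 − 1)/T = 0.088401, i.e. 8.84%.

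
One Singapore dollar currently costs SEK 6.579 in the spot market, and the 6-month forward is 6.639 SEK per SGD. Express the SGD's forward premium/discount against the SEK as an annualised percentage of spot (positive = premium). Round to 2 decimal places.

+1.82%

T = 6/12 years.
Period premium: (6.639 − 6.579)/6.579 = 0.0091199.
Annualise by dividing by T: 0.0091199 / (6/12) = 0.018240 → 1.82%.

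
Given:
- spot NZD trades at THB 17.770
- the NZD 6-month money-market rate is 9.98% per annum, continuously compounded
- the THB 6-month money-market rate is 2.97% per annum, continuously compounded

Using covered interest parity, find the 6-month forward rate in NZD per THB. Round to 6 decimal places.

T = 6/12 years.
THB accumulates by e^(0.0297×6/12) = 1.0149608.
NZD accumulates by e^(0.0998×6/12) = 1.051166.
Forward (THB per NZD) = 17.77 × 1.0149608 / 1.051166 = 17.15795.
Invert for NZD per THB: 1 / 17.15795 = 0.058282.

0.058282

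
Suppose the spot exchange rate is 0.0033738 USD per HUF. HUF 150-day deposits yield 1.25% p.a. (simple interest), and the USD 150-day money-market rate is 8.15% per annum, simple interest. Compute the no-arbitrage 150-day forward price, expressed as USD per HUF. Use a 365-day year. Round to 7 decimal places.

T = 150/365 years.
Growth of 1 USD over T: 1 + 0.0815×150/365 = 1.0334932.
Growth of 1 HUF over T: 1 + 0.0125×150/365 = 1.005137.
CIP: F = S · (grow USD)/(grow HUF) = 0.0033738 × 1.0334932/1.005137 = 0.003468979 USD per HUF.

0.0034690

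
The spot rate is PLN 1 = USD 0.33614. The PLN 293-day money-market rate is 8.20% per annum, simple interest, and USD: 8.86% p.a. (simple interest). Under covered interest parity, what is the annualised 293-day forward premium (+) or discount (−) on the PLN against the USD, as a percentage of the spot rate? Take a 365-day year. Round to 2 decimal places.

+0.62%

T = 293/365 years.
CIP forward (USD per PLN) = 0.33614 × 1.0711227/1.0658247 = 0.33781088.
Annualised premium = (F − S)/S × (1/T) = (0.33781088 − 0.33614)/0.33614 ÷ (293/365) = 0.62%.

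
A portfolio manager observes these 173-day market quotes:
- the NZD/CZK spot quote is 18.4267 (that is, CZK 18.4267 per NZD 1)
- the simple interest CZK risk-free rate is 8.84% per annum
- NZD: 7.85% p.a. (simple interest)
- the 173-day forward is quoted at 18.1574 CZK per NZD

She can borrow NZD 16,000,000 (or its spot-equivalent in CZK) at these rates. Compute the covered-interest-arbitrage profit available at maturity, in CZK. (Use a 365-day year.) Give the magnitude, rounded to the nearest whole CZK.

CZK 5,852,543

T = 173/365 years.
Keep in NZD, deliver into the forward: 16,000,000·1.03720684932·18.1574 = CZK 301,327,674.33.
Swap to CZK now, deposit: 16,000,000·18.4267·1.04189917808 = CZK 307,180,217.36.
The quoted forward undervalues NZD, so borrow NZD, convert to CZK at spot, deposit the CZK at 8.84%, and buy NZD forward at 18.1574 to cover the loan.
Arbitrage profit = |301,327,674.33 − 307,180,217.36| = CZK 5,852,543.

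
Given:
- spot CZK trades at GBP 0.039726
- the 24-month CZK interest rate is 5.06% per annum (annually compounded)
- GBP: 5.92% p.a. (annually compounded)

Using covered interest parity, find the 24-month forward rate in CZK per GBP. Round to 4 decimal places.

T = 2 years.
GBP growth factor: (1 + 0.0592)^2 = 1.12190464.
CZK accumulates by (1 + 0.0506)^2 = 1.10376036.
So F = 0.039726 × 1.12190464 / 1.10376036 = 0.040379040 (GBP/CZK).
Invert for CZK per GBP: 1 / 0.040379040 = 24.7653.

24.7653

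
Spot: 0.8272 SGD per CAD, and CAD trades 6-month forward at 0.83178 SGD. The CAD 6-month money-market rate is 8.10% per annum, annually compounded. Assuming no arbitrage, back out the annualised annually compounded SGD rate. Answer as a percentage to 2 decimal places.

9.30%

T = 6/12 years.
CIP gives F = S · g_SGD/g_CAD, so g_SGD/g_CAD = 0.83178/0.8272 = 1.0055368.
CAD growth factor: (1 + 0.0810)^(6/12) = 1.0397115.
Hence g_SGD = 1.0454682.
r = 1.0454682^(12/6) − 1 = 0.093004 → 9.30%.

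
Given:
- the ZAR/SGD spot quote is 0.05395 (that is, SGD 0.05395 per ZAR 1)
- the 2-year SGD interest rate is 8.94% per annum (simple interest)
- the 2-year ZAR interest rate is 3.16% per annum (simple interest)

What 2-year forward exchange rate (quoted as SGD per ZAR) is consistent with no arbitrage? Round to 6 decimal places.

0.059816

T = 2 years.
Growth of 1 SGD over T: 1 + 0.0894×2 = 1.178800.
ZAR growth factor: 1 + 0.0316×2 = 1.063200.
So F = 0.05395 × 1.178800 / 1.063200 = 0.05981590 (SGD/ZAR).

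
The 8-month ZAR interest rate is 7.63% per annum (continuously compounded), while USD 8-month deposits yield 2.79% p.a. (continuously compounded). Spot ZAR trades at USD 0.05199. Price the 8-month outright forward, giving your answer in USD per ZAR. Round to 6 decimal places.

0.050339

T = 8/12 years.
Growth of 1 USD over T: e^(0.0279×8/12) = 1.0187741.
Growth of 1 ZAR over T: e^(0.0763×8/12) = 1.0521826.
CIP: F = S · (grow USD)/(grow ZAR) = 0.05199 × 1.0187741/1.0521826 = 0.05033923 USD per ZAR.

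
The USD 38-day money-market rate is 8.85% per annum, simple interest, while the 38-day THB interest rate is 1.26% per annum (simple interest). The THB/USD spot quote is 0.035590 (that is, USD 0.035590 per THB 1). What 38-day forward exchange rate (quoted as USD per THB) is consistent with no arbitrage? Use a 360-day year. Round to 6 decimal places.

0.035875

T = 38/360 years.
Growth of 1 USD over T: 1 + 0.0885×38/360 = 1.0093417.
THB accumulates by 1 + 0.0126×38/360 = 1.001330.
Forward (USD per THB) = 0.03559 × 1.0093417 / 1.001330 = 0.03587476.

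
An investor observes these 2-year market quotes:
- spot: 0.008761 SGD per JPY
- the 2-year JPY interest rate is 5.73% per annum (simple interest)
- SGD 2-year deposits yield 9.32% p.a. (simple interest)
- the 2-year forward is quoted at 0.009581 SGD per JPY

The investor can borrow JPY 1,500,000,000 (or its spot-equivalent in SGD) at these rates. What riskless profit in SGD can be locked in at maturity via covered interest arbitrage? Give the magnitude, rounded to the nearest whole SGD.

T = 2 years.
Invest the JPY and cover forward: 1,500,000,000 × 1.114600 × 0.009581 = SGD 16,018,473.90.
Convert at spot and invest in SGD: 1,500,000,000 × 0.008761 × 1.186400 = SGD 15,591,075.60.
The quoted forward overvalues JPY, so borrow SGD, buy JPY at spot, deposit the JPY at 5.73%, and sell the proceeds forward at 0.009581.
Profit = 16,018,473.90 − 15,591,075.60 = SGD 427,398.

SGD 427,398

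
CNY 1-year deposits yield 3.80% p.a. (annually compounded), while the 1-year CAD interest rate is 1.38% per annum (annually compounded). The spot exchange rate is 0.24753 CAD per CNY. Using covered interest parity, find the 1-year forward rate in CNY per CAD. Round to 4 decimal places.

4.1363

T = 1 year.
CAD accumulates by (1 + 0.0138)^1 = 1.013800.
CNY growth factor: (1 + 0.0380)^1 = 1.038000.
So F = 0.24753 × 1.013800 / 1.038000 = 0.2417591 (CAD/CNY).
Invert for CNY per CAD: 1 / 0.2417591 = 4.1363.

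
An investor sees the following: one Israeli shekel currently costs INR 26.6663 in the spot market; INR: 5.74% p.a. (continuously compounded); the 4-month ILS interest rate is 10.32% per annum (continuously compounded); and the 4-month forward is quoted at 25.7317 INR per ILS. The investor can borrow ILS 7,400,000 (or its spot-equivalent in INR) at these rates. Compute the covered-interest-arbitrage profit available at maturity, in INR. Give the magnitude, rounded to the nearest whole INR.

T = 4/12 years.
Route A — deposit ILS, sell forward: 7,400,000 × 1.03499852335 × 25.7317 = INR 197,078,809.12.
Route B — convert at spot, deposit INR: 7,400,000 × 26.6663 × 1.01931754856 = INR 201,142,563.83.
The quoted forward undervalues ILS, so borrow ILS, convert to INR at spot, deposit the INR at 5.74%, and buy ILS forward at 25.7317 to cover the loan.
The gap between the two covered legs is INR 4,063,755.

INR 4,063,755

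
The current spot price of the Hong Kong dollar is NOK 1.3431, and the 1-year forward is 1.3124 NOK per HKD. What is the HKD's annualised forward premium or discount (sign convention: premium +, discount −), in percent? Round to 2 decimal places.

T = 1 year.
Period premium: (1.3124 − 1.3431)/1.3431 = -0.0228576.
×(1/T) gives -2.29% p.a.

-2.29%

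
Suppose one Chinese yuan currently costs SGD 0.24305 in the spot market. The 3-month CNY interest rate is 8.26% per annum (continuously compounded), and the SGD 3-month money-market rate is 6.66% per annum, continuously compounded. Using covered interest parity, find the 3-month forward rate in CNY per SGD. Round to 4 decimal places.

T = 3/12 years.
SGD growth factor: e^(0.0666×3/12) = 1.0167894.
CNY growth factor: e^(0.0826×3/12) = 1.0208647.
CIP: F = S · (grow SGD)/(grow CNY) = 0.24305 × 1.0167894/1.0208647 = 0.2420797 SGD per CNY.
Invert for CNY per SGD: 1 / 0.2420797 = 4.1309.

4.1309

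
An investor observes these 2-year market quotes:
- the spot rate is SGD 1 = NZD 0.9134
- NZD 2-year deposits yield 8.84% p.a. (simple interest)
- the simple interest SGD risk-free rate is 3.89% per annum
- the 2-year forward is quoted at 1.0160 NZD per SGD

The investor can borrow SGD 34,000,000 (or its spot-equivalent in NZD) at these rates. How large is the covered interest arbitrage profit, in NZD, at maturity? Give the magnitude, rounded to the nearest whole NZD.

NZD 685,293

T = 2 years.
Route A — deposit SGD, sell forward: 34,000,000 × 1.077800 × 1.0160 = NZD 37,231,523.20.
Route B — convert at spot, deposit NZD: 34,000,000 × 0.9134 × 1.176800 = NZD 36,546,230.08.
The quoted forward overvalues SGD, so borrow NZD, buy SGD at spot, deposit the SGD at 3.89%, and sell the proceeds forward at 1.0160.
Arbitrage profit = |37,231,523.20 − 36,546,230.08| = NZD 685,293.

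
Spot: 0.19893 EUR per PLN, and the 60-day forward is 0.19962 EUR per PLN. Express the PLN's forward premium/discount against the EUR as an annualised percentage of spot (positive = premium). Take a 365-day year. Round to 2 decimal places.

+2.11%

T = 60/365 years.
Period premium: (0.19962 − 0.19893)/0.19893 = 0.0034686.
Annualise by dividing by T: 0.0034686 / (60/365) = 0.021101 → 2.11%.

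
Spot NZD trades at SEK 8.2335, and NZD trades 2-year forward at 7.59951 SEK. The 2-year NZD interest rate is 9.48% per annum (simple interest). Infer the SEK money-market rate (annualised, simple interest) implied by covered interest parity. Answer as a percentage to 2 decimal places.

4.90%

T = 2 years.
F/S = 7.59951/8.2335 = 0.9229987 = (growth of SEK) / (growth of NZD).
The NZD side grows by 1 + 0.0948×2 = 1.189600.
Hence g_SEK = 1.0979993.
r = (1.0979993 − 1)/2 = 0.049000 → 4.90%.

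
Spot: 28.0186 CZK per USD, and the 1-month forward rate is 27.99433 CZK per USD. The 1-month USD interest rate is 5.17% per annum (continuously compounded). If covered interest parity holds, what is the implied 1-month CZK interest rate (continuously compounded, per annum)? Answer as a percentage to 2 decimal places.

4.13%

T = 1/12 years.
By CIP, F/S equals the CZK-to-USD growth ratio: 27.99433/28.0186 = 0.9991338.
USD growth factor: e^(0.0517×1/12) = 1.0043176.
That pins the CZK growth at 1.0034477.
r = ln(1.0034477)/(1/12) = 0.041301 → 4.13%.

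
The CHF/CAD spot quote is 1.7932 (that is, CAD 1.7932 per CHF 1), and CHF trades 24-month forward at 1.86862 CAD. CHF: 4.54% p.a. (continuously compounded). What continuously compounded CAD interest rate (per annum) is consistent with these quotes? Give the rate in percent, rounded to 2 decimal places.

6.60%

T = 2 years.
F/S = 1.86862/1.7932 = 1.0420589 = (growth of CAD) / (growth of CHF).
CHF growth factor: e^(0.0454×2) = 1.095050.
So the CAD growth factor = 1.1411066.
Take logs: ln 1.1411066 / 2 = 0.065999, so 6.60%.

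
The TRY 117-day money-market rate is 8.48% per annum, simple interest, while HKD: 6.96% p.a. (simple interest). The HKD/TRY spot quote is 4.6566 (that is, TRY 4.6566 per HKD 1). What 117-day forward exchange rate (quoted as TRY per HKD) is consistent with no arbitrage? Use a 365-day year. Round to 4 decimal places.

T = 117/365 years.
TRY accumulates by 1 + 0.0848×117/365 = 1.0271825.
HKD accumulates by 1 + 0.0696×117/365 = 1.0223101.
Forward (TRY per HKD) = 4.6566 × 1.0271825 / 1.0223101 = 4.678794.

4.6788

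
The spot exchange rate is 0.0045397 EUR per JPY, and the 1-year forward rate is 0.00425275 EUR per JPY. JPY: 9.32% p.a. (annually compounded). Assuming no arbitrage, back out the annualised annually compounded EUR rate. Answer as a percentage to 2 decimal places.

2.41%

T = 1 year.
CIP gives F = S · g_EUR/g_JPY, so g_EUR/g_JPY = 0.00425275/0.0045397 = 0.9367910.
The JPY side grows by (1 + 0.0932)^1 = 1.093200.
That pins the EUR growth at 1.0240999.
r = 1.0240999^(1/1) − 1 = 0.024100 → 2.41%.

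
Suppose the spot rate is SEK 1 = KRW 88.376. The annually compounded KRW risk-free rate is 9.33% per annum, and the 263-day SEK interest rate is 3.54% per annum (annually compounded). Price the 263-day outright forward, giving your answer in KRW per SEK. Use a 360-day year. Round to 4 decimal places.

T = 263/360 years.
Growth of 1 KRW over T: (1 + 0.0933)^(263/360) = 1.06733622.
SEK accumulates by (1 + 0.0354)^(263/360) = 1.02574014.
CIP: F = S · (grow KRW)/(grow SEK) = 88.376 × 1.06733622/1.02574014 = 91.959846 KRW per SEK.

91.9598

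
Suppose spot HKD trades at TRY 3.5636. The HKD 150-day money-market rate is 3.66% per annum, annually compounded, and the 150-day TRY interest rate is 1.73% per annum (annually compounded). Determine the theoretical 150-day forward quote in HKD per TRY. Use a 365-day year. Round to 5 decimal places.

0.28279

T = 150/365 years.
TRY growth factor: (1 + 0.0173)^(150/365) = 1.0070737.
HKD growth factor: (1 + 0.0366)^(150/365) = 1.014882.
CIP: F = S · (grow TRY)/(grow HKD) = 3.5636 × 1.0070737/1.014882 = 3.536182 TRY per HKD.
Quoted the other way: 1/3.536182 = 0.28279 HKD per TRY.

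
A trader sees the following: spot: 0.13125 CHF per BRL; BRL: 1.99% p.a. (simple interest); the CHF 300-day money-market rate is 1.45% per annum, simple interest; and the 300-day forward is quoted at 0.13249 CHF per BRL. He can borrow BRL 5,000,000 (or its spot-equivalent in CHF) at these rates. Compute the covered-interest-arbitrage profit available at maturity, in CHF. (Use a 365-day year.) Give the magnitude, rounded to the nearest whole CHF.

T = 300/365 years.
Route A — deposit BRL, sell forward: 5,000,000 × 1.01635616 × 0.13249 = CHF 673,285.14.
Route B — convert at spot, deposit CHF: 5,000,000 × 0.13125 × 1.01191781 = CHF 664,071.06.
The quoted forward overvalues BRL, so borrow CHF, buy BRL at spot, deposit the BRL at 1.99%, and sell the proceeds forward at 0.13249.
Arbitrage profit = |673,285.14 − 664,071.06| = CHF 9,214.

CHF 9,214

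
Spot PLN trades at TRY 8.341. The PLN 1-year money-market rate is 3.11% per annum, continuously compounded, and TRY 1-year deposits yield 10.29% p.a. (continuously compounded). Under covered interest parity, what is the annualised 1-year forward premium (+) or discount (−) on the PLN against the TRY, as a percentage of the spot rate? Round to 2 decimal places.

T = 1 year.
F = S · g_TRY/g_PLN = 8.341 × 1.1083806/1.0315887 = 8.961908.
(F − S)/S ÷ T = (8.961908 − 8.341)/8.341/1 = 0.074440 → 7.44%.

+7.44%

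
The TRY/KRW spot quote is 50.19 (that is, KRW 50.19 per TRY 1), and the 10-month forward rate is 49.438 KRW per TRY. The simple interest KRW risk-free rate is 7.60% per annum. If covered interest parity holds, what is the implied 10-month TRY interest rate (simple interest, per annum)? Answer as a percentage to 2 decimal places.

T = 10/12 years.
By CIP, F/S equals the KRW-to-TRY growth ratio: 49.438/50.19 = 0.9850169.
KRW growth factor: 1 + 0.0760×10/12 = 1.0633333.
That pins the TRY growth at 1.0795077.
(1.0795077 − 1)/T = 0.095409, i.e. 9.54%.

9.54%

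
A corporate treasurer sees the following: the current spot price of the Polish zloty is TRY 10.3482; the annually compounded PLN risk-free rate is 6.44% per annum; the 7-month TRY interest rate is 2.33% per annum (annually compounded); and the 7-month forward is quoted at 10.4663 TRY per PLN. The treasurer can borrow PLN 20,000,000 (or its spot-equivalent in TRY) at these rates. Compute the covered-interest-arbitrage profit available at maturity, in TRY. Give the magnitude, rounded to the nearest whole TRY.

T = 7/12 years.
Invest the PLN and cover forward: 20,000,000 × 1.03707740369 × 10.4663 = TRY 217,087,264.60.
Convert at spot and invest in TRY: 20,000,000 × 10.3482 × 1.01352640631 = TRY 209,763,479.16.
The quoted forward overvalues PLN, so borrow TRY, buy PLN at spot, deposit the PLN at 6.44%, and sell the proceeds forward at 10.4663.
Profit = 217,087,264.60 − 209,763,479.16 = TRY 7,323,785.

TRY 7,323,785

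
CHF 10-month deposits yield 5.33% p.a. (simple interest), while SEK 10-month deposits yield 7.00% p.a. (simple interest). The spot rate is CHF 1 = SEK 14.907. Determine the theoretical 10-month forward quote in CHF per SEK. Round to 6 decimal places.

T = 10/12 years.
SEK accumulates by 1 + 0.0700×10/12 = 1.0583333.
CHF growth factor: 1 + 0.0533×10/12 = 1.0444167.
Forward (SEK per CHF) = 14.907 × 1.0583333 / 1.0444167 = 15.10563.
Quoted the other way: 1/15.10563 = 0.066200 CHF per SEK.

0.066200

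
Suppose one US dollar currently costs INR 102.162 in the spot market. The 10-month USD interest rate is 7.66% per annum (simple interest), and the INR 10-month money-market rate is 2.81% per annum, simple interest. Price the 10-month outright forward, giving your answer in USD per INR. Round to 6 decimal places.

0.010175

T = 10/12 years.
INR growth factor: 1 + 0.0281×10/12 = 1.0234167.
USD growth factor: 1 + 0.0766×10/12 = 1.0638333.
So F = 102.162 × 1.0234167 / 1.0638333 = 98.28071 (INR/USD).
Quoted the other way: 1/98.28071 = 0.010175 USD per INR.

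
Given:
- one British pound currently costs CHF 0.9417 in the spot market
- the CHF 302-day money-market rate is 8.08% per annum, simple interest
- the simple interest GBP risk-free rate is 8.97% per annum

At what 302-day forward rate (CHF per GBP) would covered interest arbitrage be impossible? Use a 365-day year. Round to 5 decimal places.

0.93524

T = 302/365 years.
CHF growth factor: 1 + 0.0808×302/365 = 1.0668537.
GBP accumulates by 1 + 0.0897×302/365 = 1.0742175.
CIP: F = S · (grow CHF)/(grow GBP) = 0.9417 × 1.0668537/1.0742175 = 0.9352446 CHF per GBP.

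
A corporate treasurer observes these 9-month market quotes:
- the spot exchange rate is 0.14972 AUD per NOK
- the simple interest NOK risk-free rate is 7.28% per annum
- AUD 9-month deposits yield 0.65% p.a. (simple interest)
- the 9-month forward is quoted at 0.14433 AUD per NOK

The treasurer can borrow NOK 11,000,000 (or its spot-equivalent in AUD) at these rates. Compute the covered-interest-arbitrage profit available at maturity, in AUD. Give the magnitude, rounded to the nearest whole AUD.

T = 9/12 years.
Route A — deposit NOK, sell forward: 11,000,000 × 1.054600 × 0.14433 = AUD 1,674,314.60.
Route B — convert at spot, deposit AUD: 11,000,000 × 0.14972 × 1.004875 = AUD 1,654,948.74.
The quoted forward overvalues NOK, so borrow AUD, buy NOK at spot, deposit the NOK at 7.28%, and sell the proceeds forward at 0.14433.
The gap between the two covered legs is AUD 19,366.

AUD 19,366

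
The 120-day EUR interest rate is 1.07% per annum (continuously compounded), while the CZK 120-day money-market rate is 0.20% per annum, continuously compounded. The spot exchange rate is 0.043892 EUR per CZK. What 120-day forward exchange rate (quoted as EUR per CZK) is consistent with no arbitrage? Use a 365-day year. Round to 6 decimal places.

0.044018

T = 120/365 years.
EUR growth factor: e^(0.0107×120/365) = 1.003524.
CZK growth factor: e^(0.0020×120/365) = 1.0006578.
So F = 0.043892 × 1.003524 / 1.0006578 = 0.04401772 (EUR/CZK).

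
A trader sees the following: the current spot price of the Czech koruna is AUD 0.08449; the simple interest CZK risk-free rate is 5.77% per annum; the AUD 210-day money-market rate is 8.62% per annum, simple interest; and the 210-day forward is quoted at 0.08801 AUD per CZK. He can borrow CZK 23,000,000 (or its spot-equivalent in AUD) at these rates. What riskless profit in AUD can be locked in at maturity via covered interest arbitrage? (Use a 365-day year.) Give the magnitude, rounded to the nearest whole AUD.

AUD 51,783

T = 210/365 years.
Invest the CZK and cover forward: 23,000,000 × 1.03319726 × 0.08801 = AUD 2,091,428.89.
Convert at spot and invest in AUD: 23,000,000 × 0.08449 × 1.049594521 = AUD 2,039,645.54.
The quoted forward overvalues CZK, so borrow AUD, buy CZK at spot, deposit the CZK at 5.77%, and sell the proceeds forward at 0.08801.
The gap between the two covered legs is AUD 51,783.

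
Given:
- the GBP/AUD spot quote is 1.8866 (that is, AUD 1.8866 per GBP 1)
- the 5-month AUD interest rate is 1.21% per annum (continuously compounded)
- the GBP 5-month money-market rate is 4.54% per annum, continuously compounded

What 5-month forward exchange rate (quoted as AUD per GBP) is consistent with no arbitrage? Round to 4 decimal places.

T = 5/12 years.
AUD accumulates by e^(0.0121×5/12) = 1.0050544.
GBP accumulates by e^(0.0454×5/12) = 1.0190967.
Forward (AUD per GBP) = 1.8866 × 1.0050544 / 1.0190967 = 1.860604.

1.8606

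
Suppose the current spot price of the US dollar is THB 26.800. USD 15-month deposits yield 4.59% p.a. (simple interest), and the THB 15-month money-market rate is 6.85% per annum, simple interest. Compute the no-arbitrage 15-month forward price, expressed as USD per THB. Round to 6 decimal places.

T = 15/12 years.
THB accumulates by 1 + 0.0685×15/12 = 1.085625.
USD growth factor: 1 + 0.0459×15/12 = 1.057375.
Forward (THB per USD) = 26.8 × 1.085625 / 1.057375 = 27.51602.
Quoted the other way: 1/27.51602 = 0.036342 USD per THB.

0.036342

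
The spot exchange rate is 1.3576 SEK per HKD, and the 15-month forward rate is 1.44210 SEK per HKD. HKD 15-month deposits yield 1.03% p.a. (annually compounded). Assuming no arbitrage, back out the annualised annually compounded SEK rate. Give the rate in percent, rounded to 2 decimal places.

T = 15/12 years.
By CIP, F/S equals the SEK-to-HKD growth ratio: 1.4421/1.3576 = 1.0622422.
HKD growth factor: (1 + 0.0103)^(15/12) = 1.0128915.
Hence g_SEK = 1.0759361.
r = 1.0759361^(12/15) − 1 = 0.060301 → 6.03%.

6.03%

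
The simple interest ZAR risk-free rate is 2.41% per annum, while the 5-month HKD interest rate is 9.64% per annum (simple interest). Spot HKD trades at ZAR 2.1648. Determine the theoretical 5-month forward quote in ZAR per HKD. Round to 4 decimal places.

T = 5/12 years.
ZAR growth factor: 1 + 0.0241×5/12 = 1.0100417.
Growth of 1 HKD over T: 1 + 0.0964×5/12 = 1.0401667.
So F = 2.1648 × 1.0100417 / 1.0401667 = 2.102104 (ZAR/HKD).

2.1021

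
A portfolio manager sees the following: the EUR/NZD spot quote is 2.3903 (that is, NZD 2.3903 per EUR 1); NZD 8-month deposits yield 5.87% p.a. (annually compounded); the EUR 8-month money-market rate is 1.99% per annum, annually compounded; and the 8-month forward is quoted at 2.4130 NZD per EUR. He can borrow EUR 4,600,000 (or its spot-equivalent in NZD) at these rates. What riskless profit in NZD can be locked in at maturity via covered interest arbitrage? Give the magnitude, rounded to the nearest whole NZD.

NZD 174,989

T = 8/12 years.
Route A — deposit EUR, sell forward: 4,600,000 × 1.0132230503 × 2.4130 = NZD 11,246,573.21.
Route B — convert at spot, deposit NZD: 4,600,000 × 2.3903 × 1.038760138 = NZD 11,421,562.45.
The quoted forward undervalues EUR, so borrow EUR, convert to NZD at spot, deposit the NZD at 5.87%, and buy EUR forward at 2.4130 to cover the loan.
The gap between the two covered legs is NZD 174,989.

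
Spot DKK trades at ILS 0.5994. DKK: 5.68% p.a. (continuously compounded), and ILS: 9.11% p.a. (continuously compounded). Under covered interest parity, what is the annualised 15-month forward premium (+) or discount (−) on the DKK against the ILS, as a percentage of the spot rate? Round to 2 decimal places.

T = 15/12 years.
No-arbitrage forward: 0.5994 × 1.120612 / 1.0735812 = 0.6256582 ILS/DKK.
(F − S)/S ÷ T = (0.6256582 − 0.5994)/0.5994/(15/12) = 0.035046 → 3.50%.

+3.50%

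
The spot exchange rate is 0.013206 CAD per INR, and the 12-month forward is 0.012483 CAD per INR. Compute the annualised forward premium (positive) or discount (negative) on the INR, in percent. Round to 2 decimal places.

-5.47%

T = 1 year.
INR trades forward at -5.47478% vs spot over the period.
×(1/T) gives -5.47% p.a.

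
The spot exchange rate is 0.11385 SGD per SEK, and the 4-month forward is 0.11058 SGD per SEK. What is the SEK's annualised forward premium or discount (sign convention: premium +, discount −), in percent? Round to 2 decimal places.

T = 4/12 years.
SEK trades forward at -2.87220% vs spot over the period.
×(1/T) gives -8.62% p.a.

-8.62%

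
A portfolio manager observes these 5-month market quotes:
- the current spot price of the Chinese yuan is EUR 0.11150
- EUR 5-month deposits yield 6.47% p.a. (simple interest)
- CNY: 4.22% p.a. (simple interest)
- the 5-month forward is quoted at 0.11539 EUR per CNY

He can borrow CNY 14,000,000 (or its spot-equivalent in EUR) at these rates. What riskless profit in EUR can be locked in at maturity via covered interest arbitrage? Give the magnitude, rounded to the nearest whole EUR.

EUR 40,783

T = 5/12 years.
Invest the CNY and cover forward: 14,000,000 × 1.017583333 × 0.11539 = EUR 1,643,865.17.
Convert at spot and invest in EUR: 14,000,000 × 0.11150 × 1.026958333 = EUR 1,603,081.96.
The quoted forward overvalues CNY, so borrow EUR, buy CNY at spot, deposit the CNY at 4.22%, and sell the proceeds forward at 0.11539.
Arbitrage profit = |1,643,865.17 − 1,603,081.96| = EUR 40,783.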